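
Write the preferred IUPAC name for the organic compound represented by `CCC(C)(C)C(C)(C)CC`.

The longest carbon chain is 6 atoms: the parent is hexane.
Numbering from either end gives identical locants here.
This places methyl groups at C-3 (×2) and C-4 (×2).
Assembling the pieces gives 3,3,4,4-tetramethylhexane.

3,3,4,4-tetramethylhexane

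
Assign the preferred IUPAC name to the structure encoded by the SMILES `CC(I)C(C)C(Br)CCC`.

The longest carbon chain is 7 atoms: the parent is heptane.
Number the chain so that the substituent locant set {2,3,4} is lower than {4,5,6} at the first point of difference.
This places a bromo group at C-4; an iodo group at C-2; a methyl group at C-3.
Substituent prefixes are cited in alphabetical order (multiplying prefixes like di-/tri- are ignored for ordering).
Putting it together: 4-bromo-2-iodo-3-methylheptane.

4-bromo-2-iodo-3-methylheptane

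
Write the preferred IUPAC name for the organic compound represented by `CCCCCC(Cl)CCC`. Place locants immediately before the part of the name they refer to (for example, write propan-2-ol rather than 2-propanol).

The longest carbon chain is 9 atoms: the parent is nonane.
Choose the numbering such that the substituent locant set {4} is lower than {6} at the first point of difference.
With this numbering: a chloro group at C-4.
Putting it together: 4-chlorononane.

4-chlorononane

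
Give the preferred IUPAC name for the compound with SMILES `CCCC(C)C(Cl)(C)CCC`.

4-chloro-4,5-dimethyloctane

The longest continuous carbon chain has 8 atoms, so the parent hydride is octane.
Number the chain so that the substituent locant set {4,4,5} is lower than {4,5,5} at the first point of difference.
That gives a chloro group at C-4; methyl groups at C-4 and C-5.
The substituents are ordered alphabetically, ignoring any di-/tri- multipliers.
Putting it together: 4-chloro-4,5-dimethyloctane.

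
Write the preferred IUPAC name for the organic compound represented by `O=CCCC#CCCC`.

oct-4-ynal

The longest chain bearing the –CHO group and the multiple bond is 8 carbons long (octane).
The principal characteristic group is an aldehyde (terminal –CHO), named with the suffix -al.
The chain contains a C≡C triple bond, so the unsaturation ending is -yne.
Choose the numbering such that the aldehyde carbon is C-1 by definition.
With this numbering: the triple bond between C-4 and C-5.
Assembling the pieces gives oct-4-ynal.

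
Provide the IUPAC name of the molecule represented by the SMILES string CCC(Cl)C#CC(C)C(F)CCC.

The longest carbon chain that includes the multiple bond has 10 carbons, so the parent hydride is decane.
A C≡C triple bond in the chain gives the infix -yne-.
The numbering direction is chosen so that numbering from this end puts the triple bond at C-4 rather than C-6.
This places the triple bond between C-4 and C-5; a chloro group at C-3; a fluoro group at C-7; a methyl group at C-6.
Prefixes are listed alphabetically: chloro, fluoro, methyl.
Putting it together: 3-chloro-7-fluoro-6-methyldec-4-yne.

3-chloro-7-fluoro-6-methyldec-4-yne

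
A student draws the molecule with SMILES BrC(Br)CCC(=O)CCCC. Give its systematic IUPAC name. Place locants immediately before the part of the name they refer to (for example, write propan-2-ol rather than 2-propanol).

1,1-dibromooctan-4-one

The longest chain bearing the carbonyl is 8 carbons long (octane).
The principal characteristic group is a ketone (C=O on an internal carbon), named with the suffix -one.
The numbering direction is chosen so that numbering from this end puts the carbonyl group at C-4 rather than C-5.
With this numbering: the carbonyl at C-4; two bromo groups at C-1.
The name is 1,1-dibromooctan-4-one.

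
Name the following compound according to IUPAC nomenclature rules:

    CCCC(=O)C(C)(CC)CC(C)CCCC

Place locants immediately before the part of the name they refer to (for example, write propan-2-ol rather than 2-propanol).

Counting along the main chain through the carbonyl gives 11 carbons: the parent is undecane.
The principal characteristic group is a ketone (C=O on an internal carbon), named with the suffix -one.
Number the chain so that numbering from this end puts the carbonyl group at C-4 rather than C-8.
That gives the carbonyl at C-4; an ethyl group at C-5; methyl groups at C-5 and C-7.
The substituents are ordered alphabetically, ignoring any di-/tri- multipliers.
Putting it together: 5-ethyl-5,7-dimethylundecan-4-one.

5-ethyl-5,7-dimethylundecan-4-one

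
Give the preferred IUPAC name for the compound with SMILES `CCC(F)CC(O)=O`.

The longest carbon chain that includes the –COOH group has 5 carbons, so the parent hydride is pentane.
A carboxylic acid (terminal –COOH) is the principal characteristic group, giving the suffix -oic acid.
Choose the numbering such that the carboxylic acid carbon is C-1 by definition.
That gives a fluoro group at C-3.
The name is 3-fluoropentanoic acid.

3-fluoropentanoic acid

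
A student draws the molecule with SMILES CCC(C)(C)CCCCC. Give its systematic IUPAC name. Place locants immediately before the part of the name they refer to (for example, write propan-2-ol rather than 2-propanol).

The longest continuous carbon chain has 8 atoms, so the parent hydride is octane.
The numbering direction is chosen so that the substituent locant set {3,3} is lower than {6,6} at the first point of difference.
That gives two methyl groups at C-3.
Putting it together: 3,3-dimethyloctane.

3,3-dimethyloctane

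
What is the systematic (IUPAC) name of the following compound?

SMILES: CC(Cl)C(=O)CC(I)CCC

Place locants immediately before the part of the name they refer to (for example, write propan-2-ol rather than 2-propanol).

2-chloro-5-iodooctan-3-one

Counting along the main chain through the carbonyl gives 8 carbons: the parent is octane.
A ketone (C=O on an internal carbon) is the principal characteristic group, giving the suffix -one.
The numbering direction is chosen so that numbering from this end puts the carbonyl group at C-3 rather than C-6.
With this numbering: the carbonyl at C-3; a chloro group at C-2; an iodo group at C-5.
The substituents are ordered alphabetically, ignoring any di-/tri- multipliers.
Putting it together: 2-chloro-5-iodooctan-3-one.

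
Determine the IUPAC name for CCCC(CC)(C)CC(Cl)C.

2-chloro-4-ethyl-4-methylheptane

The longest continuous carbon chain has 7 atoms, so the parent hydride is heptane.
Choose the numbering such that the substituent locant set {2,4,4} is lower than {4,4,6} at the first point of difference.
That gives a chloro group at C-2; an ethyl group at C-4; a methyl group at C-4.
Prefixes are listed alphabetically: chloro, ethyl, methyl.
The name is 2-chloro-4-ethyl-4-methylheptane.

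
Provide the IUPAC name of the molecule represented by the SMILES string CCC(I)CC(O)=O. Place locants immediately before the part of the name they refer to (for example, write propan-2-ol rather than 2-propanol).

The longest chain bearing the –COOH group is 5 carbons long (pentane).
The principal characteristic group is a carboxylic acid (terminal –COOH), named with the suffix -oic acid.
The numbering direction is chosen so that the carboxylic acid carbon is C-1 by definition.
With this numbering: an iodo group at C-3.
Putting it together: 3-iodopentanoic acid.

3-iodopentanoic acid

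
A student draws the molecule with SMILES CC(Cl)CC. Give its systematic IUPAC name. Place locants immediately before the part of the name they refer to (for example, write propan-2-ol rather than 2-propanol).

The longest continuous carbon chain has 4 atoms, so the parent hydride is butane.
Number the chain so that the substituent locant set {2} is lower than {3} at the first point of difference.
This places a chloro group at C-2.
Assembling the pieces gives 2-chlorobutane.

2-chlorobutane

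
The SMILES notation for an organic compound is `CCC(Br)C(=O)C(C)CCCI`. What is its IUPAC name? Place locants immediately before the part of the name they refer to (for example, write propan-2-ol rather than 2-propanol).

The longest carbon chain that includes the carbonyl has 8 carbons, so the parent hydride is octane.
The principal characteristic group is a ketone (C=O on an internal carbon), named with the suffix -one.
Choose the numbering such that numbering from this end puts the carbonyl group at C-4 rather than C-5.
This places the carbonyl at C-4; a bromo group at C-3; an iodo group at C-8; a methyl group at C-5.
Prefixes are listed alphabetically: bromo, iodo, methyl.
Assembling the pieces gives 3-bromo-8-iodo-5-methyloctan-4-one.

3-bromo-8-iodo-5-methyloctan-4-one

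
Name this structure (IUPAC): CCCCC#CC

hept-2-yne

The longest carbon chain that includes the multiple bond has 7 carbons, so the parent hydride is heptane.
A C≡C triple bond in the chain gives the infix -yne-.
Choose the numbering such that numbering from this end puts the triple bond at C-2 rather than C-5.
With this numbering: the triple bond between C-2 and C-3.
Putting it together: hept-2-yne.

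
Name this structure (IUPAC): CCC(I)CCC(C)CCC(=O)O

7-iodo-4-methylnonanoic acid

The longest chain bearing the –COOH group is 9 carbons long (nonane).
The principal characteristic group is a carboxylic acid (terminal –COOH), named with the suffix -oic acid.
Choose the numbering such that the carboxylic acid carbon is C-1 by definition.
That gives an iodo group at C-7; a methyl group at C-4.
Substituent prefixes are cited in alphabetical order (multiplying prefixes like di-/tri- are ignored for ordering).
The name is 7-iodo-4-methylnonanoic acid.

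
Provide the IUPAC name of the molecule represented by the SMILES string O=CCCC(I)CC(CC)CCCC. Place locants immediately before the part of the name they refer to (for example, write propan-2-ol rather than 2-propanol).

The longest chain bearing the –CHO group is 10 carbons long (decane).
The principal characteristic group is an aldehyde (terminal –CHO), named with the suffix -al.
Choose the numbering such that the aldehyde carbon is C-1 by definition.
With this numbering: an ethyl group at C-6; an iodo group at C-4.
Prefixes are listed alphabetically: ethyl, iodo.
Putting it together: 6-ethyl-4-iododecanal.

6-ethyl-4-iododecanal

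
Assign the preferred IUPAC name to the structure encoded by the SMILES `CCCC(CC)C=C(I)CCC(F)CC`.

4-ethyl-9-fluoro-6-iodoundec-5-ene

The longest carbon chain that includes the multiple bond has 11 carbons, so the parent hydride is undecane.
The chain contains a C=C double bond, so the unsaturation ending is -ene.
Number the chain so that numbering from this end puts the double bond at C-5 rather than C-6.
With this numbering: the double bond between C-5 and C-6; an ethyl group at C-4; a fluoro group at C-9; an iodo group at C-6.
Substituent prefixes are cited in alphabetical order (multiplying prefixes like di-/tri- are ignored for ordering).
The name is 4-ethyl-9-fluoro-6-iodoundec-5-ene.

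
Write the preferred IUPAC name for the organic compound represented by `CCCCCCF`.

The longest continuous carbon chain has 6 atoms, so the parent hydride is hexane.
Number the chain so that the substituent locant set {1} is lower than {6} at the first point of difference.
This places a fluoro group at C-1.
The name is 1-fluorohexane.

1-fluorohexane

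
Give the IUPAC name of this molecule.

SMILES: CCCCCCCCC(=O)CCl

Counting along the main chain through the carbonyl gives 10 carbons: the parent is decane.
The principal characteristic group is a ketone (C=O on an internal carbon), named with the suffix -one.
The numbering direction is chosen so that numbering from this end puts the carbonyl group at C-2 rather than C-9.
With this numbering: the carbonyl at C-2; a chloro group at C-1.
Putting it together: 1-chlorodecan-2-one.

1-chlorodecan-2-one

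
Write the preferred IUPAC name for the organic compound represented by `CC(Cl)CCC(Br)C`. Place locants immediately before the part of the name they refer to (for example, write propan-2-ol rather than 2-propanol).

2-bromo-5-chlorohexane

The longest continuous carbon chain has 6 atoms, so the parent hydride is hexane.
The numbering direction is chosen so that the locant sets are identical either way, so the alphabetically earlier bromo substituent takes the lower locant (2 rather than 5).
This places a bromo group at C-2; a chloro group at C-5.
Substituent prefixes are cited in alphabetical order (multiplying prefixes like di-/tri- are ignored for ordering).
The name is 2-bromo-5-chlorohexane.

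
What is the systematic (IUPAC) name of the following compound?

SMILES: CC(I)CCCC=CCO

Counting along the main chain through the –OH group and the multiple bond gives 8 carbons: the parent is octane.
The highest-priority functional group is an alcohol (–OH), so the name ends in -ol.
The chain contains a C=C double bond, so the unsaturation ending is -ene.
Number the chain so that numbering from this end puts the hydroxyl group at C-1 rather than C-8.
With this numbering: the hydroxyl at C-1; the double bond between C-2 and C-3; an iodo group at C-7.
The name is 7-iodooct-2-en-1-ol.

7-iodooct-2-en-1-ol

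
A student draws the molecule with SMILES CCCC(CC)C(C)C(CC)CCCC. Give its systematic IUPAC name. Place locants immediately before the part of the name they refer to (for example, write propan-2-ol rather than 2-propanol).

The parent chain contains 10 carbons (decane).
Number the chain so that the substituent locant set {4,5,6} is lower than {5,6,7} at the first point of difference.
With this numbering: ethyl groups at C-4 and C-6; a methyl group at C-5.
The substituents are ordered alphabetically, ignoring any di-/tri- multipliers.
The name is 4,6-diethyl-5-methyldecane.

4,6-diethyl-5-methyldecane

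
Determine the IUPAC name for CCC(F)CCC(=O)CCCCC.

3-fluoroundecan-6-one

The longest chain bearing the carbonyl is 11 carbons long (undecane).
The highest-priority functional group is a ketone (C=O on an internal carbon), so the name ends in -one.
Number the chain so that the substituent locant set {3} is lower than {9} at the first point of difference.
That gives the carbonyl at C-6; a fluoro group at C-3.
Assembling the pieces gives 3-fluoroundecan-6-one.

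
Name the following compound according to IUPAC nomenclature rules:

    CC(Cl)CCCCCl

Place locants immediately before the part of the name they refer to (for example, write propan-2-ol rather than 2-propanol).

1,5-dichlorohexane

The parent chain contains 6 carbons (hexane).
Choose the numbering such that the substituent locant set {1,5} is lower than {2,6} at the first point of difference.
This places chloro groups at C-1 and C-5.
Putting it together: 1,5-dichlorohexane.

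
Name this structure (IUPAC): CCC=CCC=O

hex-3-enal

Counting along the main chain through the –CHO group and the multiple bond gives 6 carbons: the parent is hexane.
An aldehyde (terminal –CHO) is the principal characteristic group, giving the suffix -al.
The chain contains a C=C double bond, so the unsaturation ending is -ene.
Number the chain so that the aldehyde carbon is C-1 by definition.
That gives the double bond between C-3 and C-4.
Putting it together: hex-3-enal.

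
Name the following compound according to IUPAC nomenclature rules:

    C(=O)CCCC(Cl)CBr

6-bromo-5-chlorohexanal

The longest chain bearing the –CHO group is 6 carbons long (hexane).
The principal characteristic group is an aldehyde (terminal –CHO), named with the suffix -al.
Choose the numbering such that the aldehyde carbon is C-1 by definition.
That gives a bromo group at C-6; a chloro group at C-5.
Substituent prefixes are cited in alphabetical order (multiplying prefixes like di-/tri- are ignored for ordering).
Putting it together: 6-bromo-5-chlorohexanal.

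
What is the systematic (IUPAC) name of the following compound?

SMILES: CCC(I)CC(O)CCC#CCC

Counting along the main chain through the –OH group and the multiple bond gives 11 carbons: the parent is undecane.
An alcohol (–OH) is the principal characteristic group, giving the suffix -ol.
The chain contains a C≡C triple bond, so the unsaturation ending is -yne.
Number the chain so that numbering from this end puts the hydroxyl group at C-5 rather than C-7.
That gives the hydroxyl at C-5; the triple bond between C-8 and C-9; an iodo group at C-3.
The name is 3-iodoundec-8-yn-5-ol.

3-iodoundec-8-yn-5-ol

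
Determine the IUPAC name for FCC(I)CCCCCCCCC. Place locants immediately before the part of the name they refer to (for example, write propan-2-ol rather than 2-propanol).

1-fluoro-2-iodoundecane

The longest continuous carbon chain has 11 atoms, so the parent hydride is undecane.
Number the chain so that the substituent locant set {1,2} is lower than {10,11} at the first point of difference.
That gives a fluoro group at C-1; an iodo group at C-2.
Substituent prefixes are cited in alphabetical order (multiplying prefixes like di-/tri- are ignored for ordering).
Putting it together: 1-fluoro-2-iodoundecane.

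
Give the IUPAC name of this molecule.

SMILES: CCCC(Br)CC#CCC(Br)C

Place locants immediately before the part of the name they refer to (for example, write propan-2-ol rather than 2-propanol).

2,7-dibromodec-4-yne

The longest carbon chain that includes the multiple bond has 10 carbons, so the parent hydride is decane.
A C≡C triple bond in the chain gives the infix -yne-.
The numbering direction is chosen so that numbering from this end puts the triple bond at C-4 rather than C-6.
This places the triple bond between C-4 and C-5; bromo groups at C-2 and C-7.
The name is 2,7-dibromodec-4-yne.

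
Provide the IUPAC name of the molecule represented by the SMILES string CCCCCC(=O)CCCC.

The longest carbon chain that includes the carbonyl has 10 carbons, so the parent hydride is decane.
The principal characteristic group is a ketone (C=O on an internal carbon), named with the suffix -one.
Choose the numbering such that numbering from this end puts the carbonyl group at C-5 rather than C-6.
This places the carbonyl at C-5.
The name is decan-5-one.

decan-5-one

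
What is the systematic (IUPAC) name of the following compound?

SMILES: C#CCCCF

5-fluoropent-1-yne

The longest chain bearing the multiple bond is 5 carbons long (pentane).
The chain contains a C≡C triple bond, so the unsaturation ending is -yne.
Choose the numbering such that numbering from this end puts the triple bond at C-1 rather than C-4.
This places the triple bond between C-1 and C-2; a fluoro group at C-5.
Assembling the pieces gives 5-fluoropent-1-yne.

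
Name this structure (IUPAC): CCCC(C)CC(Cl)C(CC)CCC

5-chloro-4-ethyl-7-methyldecane

The parent chain contains 10 carbons (decane).
Choose the numbering such that the substituent locant set {4,5,7} is lower than {4,6,7} at the first point of difference.
With this numbering: a chloro group at C-5; an ethyl group at C-4; a methyl group at C-7.
Prefixes are listed alphabetically: chloro, ethyl, methyl.
Putting it together: 5-chloro-4-ethyl-7-methyldecane.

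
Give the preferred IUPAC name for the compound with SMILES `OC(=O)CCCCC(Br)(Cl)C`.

6-bromo-6-chloroheptanoic acid

The longest carbon chain that includes the –COOH group has 7 carbons, so the parent hydride is heptane.
The highest-priority functional group is a carboxylic acid (terminal –COOH), so the name ends in -oic acid.
The numbering direction is chosen so that the carboxylic acid carbon is C-1 by definition.
With this numbering: a bromo group at C-6; a chloro group at C-6.
Prefixes are listed alphabetically: bromo, chloro.
Assembling the pieces gives 6-bromo-6-chloroheptanoic acid.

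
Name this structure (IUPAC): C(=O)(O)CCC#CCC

hept-4-ynoic acid

The longest chain bearing the –COOH group and the multiple bond is 7 carbons long (heptane).
The principal characteristic group is a carboxylic acid (terminal –COOH), named with the suffix -oic acid.
There is one C≡C triple bond, indicated by the ending -yne.
The numbering direction is chosen so that the carboxylic acid carbon is C-1 by definition.
That gives the triple bond between C-4 and C-5.
The name is hept-4-ynoic acid.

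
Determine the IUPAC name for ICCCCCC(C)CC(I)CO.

The longest carbon chain that includes the –OH group has 9 carbons, so the parent hydride is nonane.
An alcohol (–OH) is the principal characteristic group, giving the suffix -ol.
Number the chain so that numbering from this end puts the hydroxyl group at C-1 rather than C-9.
With this numbering: the hydroxyl at C-1; iodo groups at C-2 and C-9; a methyl group at C-4.
Substituent prefixes are cited in alphabetical order (multiplying prefixes like di-/tri- are ignored for ordering).
Assembling the pieces gives 2,9-diiodo-4-methylnonan-1-ol.

2,9-diiodo-4-methylnonan-1-ol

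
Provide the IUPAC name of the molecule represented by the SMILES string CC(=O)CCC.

The longest chain bearing the carbonyl is 5 carbons long (pentane).
The highest-priority functional group is a ketone (C=O on an internal carbon), so the name ends in -one.
Choose the numbering such that numbering from this end puts the carbonyl group at C-2 rather than C-4.
That gives the carbonyl at C-2.
Assembling the pieces gives pentan-2-one.

pentan-2-one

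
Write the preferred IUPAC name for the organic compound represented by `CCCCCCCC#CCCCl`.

1-chloroundec-3-yne

Counting along the main chain through the multiple bond gives 11 carbons: the parent is undecane.
There is one C≡C triple bond, indicated by the ending -yne.
Choose the numbering such that numbering from this end puts the triple bond at C-3 rather than C-8.
This places the triple bond between C-3 and C-4; a chloro group at C-1.
Assembling the pieces gives 1-chloroundec-3-yne.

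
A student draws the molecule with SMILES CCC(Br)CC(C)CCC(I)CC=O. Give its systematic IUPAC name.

8-bromo-3-iodo-6-methyldecanal

The longest carbon chain that includes the –CHO group has 10 carbons, so the parent hydride is decane.
The principal characteristic group is an aldehyde (terminal –CHO), named with the suffix -al.
Choose the numbering such that the aldehyde carbon is C-1 by definition.
This places a bromo group at C-8; an iodo group at C-3; a methyl group at C-6.
The substituents are ordered alphabetically, ignoring any di-/tri- multipliers.
Putting it together: 8-bromo-3-iodo-6-methyldecanal.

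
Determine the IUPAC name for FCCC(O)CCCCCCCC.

1-fluoroundecan-3-ol

The longest carbon chain that includes the –OH group has 11 carbons, so the parent hydride is undecane.
The principal characteristic group is an alcohol (–OH), named with the suffix -ol.
Choose the numbering such that numbering from this end puts the hydroxyl group at C-3 rather than C-9.
This places the hydroxyl at C-3; a fluoro group at C-1.
Putting it together: 1-fluoroundecan-3-ol.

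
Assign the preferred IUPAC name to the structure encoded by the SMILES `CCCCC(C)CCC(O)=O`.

Counting along the main chain through the –COOH group gives 8 carbons: the parent is octane.
The highest-priority functional group is a carboxylic acid (terminal –COOH), so the name ends in -oic acid.
Choose the numbering such that the carboxylic acid carbon is C-1 by definition.
With this numbering: a methyl group at C-4.
The name is 4-methyloctanoic acid.

4-methyloctanoic acid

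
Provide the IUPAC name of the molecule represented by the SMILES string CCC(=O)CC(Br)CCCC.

The longest chain bearing the carbonyl is 9 carbons long (nonane).
The highest-priority functional group is a ketone (C=O on an internal carbon), so the name ends in -one.
Number the chain so that numbering from this end puts the carbonyl group at C-3 rather than C-7.
That gives the carbonyl at C-3; a bromo group at C-5.
Putting it together: 5-bromononan-3-one.

5-bromononan-3-one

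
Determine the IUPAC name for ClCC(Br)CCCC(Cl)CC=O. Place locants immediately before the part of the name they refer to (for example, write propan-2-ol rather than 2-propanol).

7-bromo-3,8-dichlorooctanal

The longest chain bearing the –CHO group is 8 carbons long (octane).
The highest-priority functional group is an aldehyde (terminal –CHO), so the name ends in -al.
The numbering direction is chosen so that the aldehyde carbon is C-1 by definition.
With this numbering: a bromo group at C-7; chloro groups at C-3 and C-8.
Substituent prefixes are cited in alphabetical order (multiplying prefixes like di-/tri- are ignored for ordering).
Assembling the pieces gives 7-bromo-3,8-dichlorooctanal.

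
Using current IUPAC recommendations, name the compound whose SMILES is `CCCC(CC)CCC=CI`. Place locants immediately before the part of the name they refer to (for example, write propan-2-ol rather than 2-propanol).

5-ethyl-1-iodooct-1-ene

The longest chain bearing the multiple bond is 8 carbons long (octane).
The chain contains a C=C double bond, so the unsaturation ending is -ene.
Choose the numbering such that numbering from this end puts the double bond at C-1 rather than C-7.
That gives the double bond between C-1 and C-2; an ethyl group at C-5; an iodo group at C-1.
Substituent prefixes are cited in alphabetical order (multiplying prefixes like di-/tri- are ignored for ordering).
Putting it together: 5-ethyl-1-iodooct-1-ene.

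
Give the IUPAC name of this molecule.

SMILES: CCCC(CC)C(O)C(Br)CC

Counting along the main chain through the –OH group gives 8 carbons: the parent is octane.
An alcohol (–OH) is the principal characteristic group, giving the suffix -ol.
Number the chain so that numbering from this end puts the hydroxyl group at C-4 rather than C-5.
That gives the hydroxyl at C-4; a bromo group at C-3; an ethyl group at C-5.
Prefixes are listed alphabetically: bromo, ethyl.
Putting it together: 3-bromo-5-ethyloctan-4-ol.

3-bromo-5-ethyloctan-4-ol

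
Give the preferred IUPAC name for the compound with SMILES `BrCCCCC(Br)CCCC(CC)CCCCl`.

8,12-dibromo-1-chloro-4-ethyldodecane

The longest carbon chain is 12 atoms: the parent is dodecane.
The numbering direction is chosen so that the substituent locant set {1,4,8,12} is lower than {1,5,9,12} at the first point of difference.
With this numbering: bromo groups at C-8 and C-12; a chloro group at C-1; an ethyl group at C-4.
Prefixes are listed alphabetically: bromo, chloro, ethyl.
Putting it together: 8,12-dibromo-1-chloro-4-ethyldodecane.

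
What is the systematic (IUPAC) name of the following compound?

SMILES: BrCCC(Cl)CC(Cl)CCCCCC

The longest carbon chain is 11 atoms: the parent is undecane.
Number the chain so that the substituent locant set {1,3,5} is lower than {7,9,11} at the first point of difference.
With this numbering: a bromo group at C-1; chloro groups at C-3 and C-5.
Substituent prefixes are cited in alphabetical order (multiplying prefixes like di-/tri- are ignored for ordering).
The name is 1-bromo-3,5-dichloroundecane.

1-bromo-3,5-dichloroundecane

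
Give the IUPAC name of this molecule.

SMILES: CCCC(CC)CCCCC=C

The longest carbon chain that includes the multiple bond has 10 carbons, so the parent hydride is decane.
A C=C double bond in the chain gives the infix -ene-.
Choose the numbering such that numbering from this end puts the double bond at C-1 rather than C-9.
That gives the double bond between C-1 and C-2; an ethyl group at C-7.
Putting it together: 7-ethyldec-1-ene.

7-ethyldec-1-ene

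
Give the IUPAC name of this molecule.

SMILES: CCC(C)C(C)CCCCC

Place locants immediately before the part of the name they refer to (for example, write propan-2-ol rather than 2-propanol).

3,4-dimethylnonane

The longest continuous carbon chain has 9 atoms, so the parent hydride is nonane.
Number the chain so that the substituent locant set {3,4} is lower than {6,7} at the first point of difference.
This places methyl groups at C-3 and C-4.
Assembling the pieces gives 3,4-dimethylnonane.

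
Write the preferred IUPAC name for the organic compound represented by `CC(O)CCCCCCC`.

nonan-2-ol

The longest chain bearing the –OH group is 9 carbons long (nonane).
The principal characteristic group is an alcohol (–OH), named with the suffix -ol.
The numbering direction is chosen so that numbering from this end puts the hydroxyl group at C-2 rather than C-8.
With this numbering: the hydroxyl at C-2.
The name is nonan-2-ol.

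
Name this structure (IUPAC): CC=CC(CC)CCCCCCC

The longest carbon chain that includes the multiple bond has 11 carbons, so the parent hydride is undecane.
A C=C double bond in the chain gives the infix -ene-.
Number the chain so that numbering from this end puts the double bond at C-2 rather than C-9.
That gives the double bond between C-2 and C-3; an ethyl group at C-4.
The name is 4-ethylundec-2-ene.

4-ethylundec-2-ene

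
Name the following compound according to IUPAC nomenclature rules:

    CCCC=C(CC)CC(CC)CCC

The longest chain bearing the multiple bond is 10 carbons long (decane).
A C=C double bond in the chain gives the infix -ene-.
Choose the numbering such that numbering from this end puts the double bond at C-4 rather than C-6.
With this numbering: the double bond between C-4 and C-5; ethyl groups at C-5 and C-7.
Putting it together: 5,7-diethyldec-4-ene.

5,7-diethyldec-4-ene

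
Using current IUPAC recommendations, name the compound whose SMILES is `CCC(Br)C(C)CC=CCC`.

7-bromo-6-methylnon-3-ene

Counting along the main chain through the multiple bond gives 9 carbons: the parent is nonane.
There is one C=C double bond, indicated by the ending -ene.
Choose the numbering such that numbering from this end puts the double bond at C-3 rather than C-6.
This places the double bond between C-3 and C-4; a bromo group at C-7; a methyl group at C-6.
Substituent prefixes are cited in alphabetical order (multiplying prefixes like di-/tri- are ignored for ordering).
The name is 7-bromo-6-methylnon-3-ene.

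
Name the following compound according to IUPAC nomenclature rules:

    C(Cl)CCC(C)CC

The longest continuous carbon chain has 6 atoms, so the parent hydride is hexane.
Number the chain so that the substituent locant set {1,4} is lower than {3,6} at the first point of difference.
That gives a chloro group at C-1; a methyl group at C-4.
Prefixes are listed alphabetically: chloro, methyl.
Assembling the pieces gives 1-chloro-4-methylhexane.

1-chloro-4-methylhexane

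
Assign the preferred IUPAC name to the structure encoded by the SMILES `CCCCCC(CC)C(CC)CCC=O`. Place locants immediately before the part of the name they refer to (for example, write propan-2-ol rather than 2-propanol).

The longest chain bearing the –CHO group is 10 carbons long (decane).
The highest-priority functional group is an aldehyde (terminal –CHO), so the name ends in -al.
The numbering direction is chosen so that the aldehyde carbon is C-1 by definition.
With this numbering: ethyl groups at C-4 and C-5.
The name is 4,5-diethyldecanal.

4,5-diethyldecanal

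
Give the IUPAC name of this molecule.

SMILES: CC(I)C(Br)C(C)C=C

Counting along the main chain through the multiple bond gives 6 carbons: the parent is hexane.
A C=C double bond in the chain gives the infix -ene-.
Number the chain so that numbering from this end puts the double bond at C-1 rather than C-5.
This places the double bond between C-1 and C-2; a bromo group at C-4; an iodo group at C-5; a methyl group at C-3.
Substituent prefixes are cited in alphabetical order (multiplying prefixes like di-/tri- are ignored for ordering).
Assembling the pieces gives 4-bromo-5-iodo-3-methylhex-1-ene.

4-bromo-5-iodo-3-methylhex-1-ene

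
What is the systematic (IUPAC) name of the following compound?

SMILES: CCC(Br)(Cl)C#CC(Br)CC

The longest carbon chain that includes the multiple bond has 8 carbons, so the parent hydride is octane.
There is one C≡C triple bond, indicated by the ending -yne.
The numbering direction is chosen so that the substituent locant set {3,3,6} is lower than {3,6,6} at the first point of difference.
That gives the triple bond between C-4 and C-5; bromo groups at C-3 and C-6; a chloro group at C-3.
Substituent prefixes are cited in alphabetical order (multiplying prefixes like di-/tri- are ignored for ordering).
Assembling the pieces gives 3,6-dibromo-3-chlorooct-4-yne.

3,6-dibromo-3-chlorooct-4-yne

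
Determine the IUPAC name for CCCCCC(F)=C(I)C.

The longest carbon chain that includes the multiple bond has 8 carbons, so the parent hydride is octane.
A C=C double bond in the chain gives the infix -ene-.
The numbering direction is chosen so that numbering from this end puts the double bond at C-2 rather than C-6.
This places the double bond between C-2 and C-3; a fluoro group at C-3; an iodo group at C-2.
The substituents are ordered alphabetically, ignoring any di-/tri- multipliers.
Assembling the pieces gives 3-fluoro-2-iodooct-2-ene.

3-fluoro-2-iodooct-2-ene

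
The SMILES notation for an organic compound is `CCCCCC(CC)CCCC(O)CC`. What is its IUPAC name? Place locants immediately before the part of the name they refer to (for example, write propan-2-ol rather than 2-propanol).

The longest carbon chain that includes the –OH group has 12 carbons, so the parent hydride is dodecane.
The highest-priority functional group is an alcohol (–OH), so the name ends in -ol.
Number the chain so that numbering from this end puts the hydroxyl group at C-3 rather than C-10.
This places the hydroxyl at C-3; an ethyl group at C-7.
The name is 7-ethyldodecan-3-ol.

7-ethyldodecan-3-ol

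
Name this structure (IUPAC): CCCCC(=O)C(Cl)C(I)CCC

Counting along the main chain through the carbonyl gives 10 carbons: the parent is decane.
The principal characteristic group is a ketone (C=O on an internal carbon), named with the suffix -one.
Choose the numbering such that numbering from this end puts the carbonyl group at C-5 rather than C-6.
That gives the carbonyl at C-5; a chloro group at C-6; an iodo group at C-7.
The substituents are ordered alphabetically, ignoring any di-/tri- multipliers.
The name is 6-chloro-7-iododecan-5-one.

6-chloro-7-iododecan-5-one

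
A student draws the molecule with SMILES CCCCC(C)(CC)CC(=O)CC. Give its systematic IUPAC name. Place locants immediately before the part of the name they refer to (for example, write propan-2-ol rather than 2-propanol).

Counting along the main chain through the carbonyl gives 9 carbons: the parent is nonane.
A ketone (C=O on an internal carbon) is the principal characteristic group, giving the suffix -one.
The numbering direction is chosen so that numbering from this end puts the carbonyl group at C-3 rather than C-7.
This places the carbonyl at C-3; an ethyl group at C-5; a methyl group at C-5.
Substituent prefixes are cited in alphabetical order (multiplying prefixes like di-/tri- are ignored for ordering).
Assembling the pieces gives 5-ethyl-5-methylnonan-3-one.

5-ethyl-5-methylnonan-3-one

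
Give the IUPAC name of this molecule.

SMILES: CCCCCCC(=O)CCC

The longest chain bearing the carbonyl is 10 carbons long (decane).
The highest-priority functional group is a ketone (C=O on an internal carbon), so the name ends in -one.
The numbering direction is chosen so that numbering from this end puts the carbonyl group at C-4 rather than C-7.
This places the carbonyl at C-4.
Assembling the pieces gives decan-4-one.

decan-4-one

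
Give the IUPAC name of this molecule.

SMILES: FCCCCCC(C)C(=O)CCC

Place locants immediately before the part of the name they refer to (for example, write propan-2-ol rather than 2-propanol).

The longest chain bearing the carbonyl is 10 carbons long (decane).
The principal characteristic group is a ketone (C=O on an internal carbon), named with the suffix -one.
Number the chain so that numbering from this end puts the carbonyl group at C-4 rather than C-7.
With this numbering: the carbonyl at C-4; a fluoro group at C-10; a methyl group at C-5.
Prefixes are listed alphabetically: fluoro, methyl.
Assembling the pieces gives 10-fluoro-5-methyldecan-4-one.

10-fluoro-5-methyldecan-4-one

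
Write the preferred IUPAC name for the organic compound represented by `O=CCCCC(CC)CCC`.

5-ethyloctanal

Counting along the main chain through the –CHO group gives 8 carbons: the parent is octane.
An aldehyde (terminal –CHO) is the principal characteristic group, giving the suffix -al.
Number the chain so that the aldehyde carbon is C-1 by definition.
That gives an ethyl group at C-5.
Assembling the pieces gives 5-ethyloctanal.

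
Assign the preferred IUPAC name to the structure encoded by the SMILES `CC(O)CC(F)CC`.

4-fluorohexan-2-ol

The longest chain bearing the –OH group is 6 carbons long (hexane).
The highest-priority functional group is an alcohol (–OH), so the name ends in -ol.
Choose the numbering such that numbering from this end puts the hydroxyl group at C-2 rather than C-5.
That gives the hydroxyl at C-2; a fluoro group at C-4.
Putting it together: 4-fluorohexan-2-ol.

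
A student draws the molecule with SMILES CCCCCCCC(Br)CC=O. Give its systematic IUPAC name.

3-bromodecanal

The longest chain bearing the –CHO group is 10 carbons long (decane).
An aldehyde (terminal –CHO) is the principal characteristic group, giving the suffix -al.
Number the chain so that the aldehyde carbon is C-1 by definition.
With this numbering: a bromo group at C-3.
The name is 3-bromodecanal.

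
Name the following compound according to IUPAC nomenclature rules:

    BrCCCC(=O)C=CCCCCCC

The longest chain bearing the carbonyl and the multiple bond is 12 carbons long (dodecane).
The principal characteristic group is a ketone (C=O on an internal carbon), named with the suffix -one.
The chain contains a C=C double bond, so the unsaturation ending is -ene.
The numbering direction is chosen so that numbering from this end puts the carbonyl group at C-4 rather than C-9.
That gives the carbonyl at C-4; the double bond between C-5 and C-6; a bromo group at C-1.
Putting it together: 1-bromododec-5-en-4-one.

1-bromododec-5-en-4-one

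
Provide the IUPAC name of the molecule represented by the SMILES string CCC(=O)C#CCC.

Counting along the main chain through the carbonyl and the multiple bond gives 7 carbons: the parent is heptane.
The highest-priority functional group is a ketone (C=O on an internal carbon), so the name ends in -one.
The chain contains a C≡C triple bond, so the unsaturation ending is -yne.
Number the chain so that numbering from this end puts the carbonyl group at C-3 rather than C-5.
This places the carbonyl at C-3; the triple bond between C-4 and C-5.
Assembling the pieces gives hept-4-yn-3-one.

hept-4-yn-3-one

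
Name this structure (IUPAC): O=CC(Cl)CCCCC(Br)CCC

The longest carbon chain that includes the –CHO group has 10 carbons, so the parent hydride is decane.
The principal characteristic group is an aldehyde (terminal –CHO), named with the suffix -al.
Number the chain so that the aldehyde carbon is C-1 by definition.
That gives a bromo group at C-7; a chloro group at C-2.
Substituent prefixes are cited in alphabetical order (multiplying prefixes like di-/tri- are ignored for ordering).
Putting it together: 7-bromo-2-chlorodecanal.

7-bromo-2-chlorodecanal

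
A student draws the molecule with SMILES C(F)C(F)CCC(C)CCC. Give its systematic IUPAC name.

1,2-difluoro-5-methyloctane

The longest carbon chain is 8 atoms: the parent is octane.
Number the chain so that the substituent locant set {1,2,5} is lower than {4,7,8} at the first point of difference.
With this numbering: fluoro groups at C-1 and C-2; a methyl group at C-5.
The substituents are ordered alphabetically, ignoring any di-/tri- multipliers.
Putting it together: 1,2-difluoro-5-methyloctane.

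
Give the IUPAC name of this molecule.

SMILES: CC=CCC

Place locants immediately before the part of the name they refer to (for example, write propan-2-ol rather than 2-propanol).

pent-2-ene

The longest carbon chain that includes the multiple bond has 5 carbons, so the parent hydride is pentane.
A C=C double bond in the chain gives the infix -ene-.
The numbering direction is chosen so that numbering from this end puts the double bond at C-2 rather than C-3.
This places the double bond between C-2 and C-3.
Putting it together: pent-2-ene.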